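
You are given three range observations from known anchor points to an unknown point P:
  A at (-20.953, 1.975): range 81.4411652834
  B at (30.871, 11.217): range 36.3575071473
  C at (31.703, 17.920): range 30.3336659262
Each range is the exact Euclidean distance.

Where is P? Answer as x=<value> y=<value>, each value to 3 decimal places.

x=49.843 y=42.232

eq1: (x + 20.953)² + (y − 1.975)² = 81.4411652834²
eq2: (x − 30.871)² + (y − 11.217)² = 36.3575071473²
eq3: (x − 31.703)² + (y − 17.920)² = 30.3336659262²
eq3−eq1, eq3−eq2 (x²,y² cancel):
  -105.312·x − 31.890·y = -6595.809889
  -1.664·x − 13.406·y = -649.103916
det = -105.312·-13.406 − -31.890·-1.664 = 1358.747712
x = (-6595.809889·-13.406 − -31.890·-649.103916) / 1358.747712 = 49.842589
y = (-105.312·-649.103916 − -6595.809889·-1.664) / 1358.747712 = 42.232273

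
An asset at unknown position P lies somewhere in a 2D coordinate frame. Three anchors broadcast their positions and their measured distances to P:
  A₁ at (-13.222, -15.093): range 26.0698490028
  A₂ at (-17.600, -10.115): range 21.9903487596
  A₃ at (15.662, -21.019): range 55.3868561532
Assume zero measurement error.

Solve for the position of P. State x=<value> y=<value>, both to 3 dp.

x=-39.264 y=-13.889

eq1: (x + 13.222)² + (y + 15.093)² = 26.0698490028²
eq2: (x + 17.600)² + (y + 10.115)² = 21.9903487596²
eq3: (x − 15.662)² + (y + 21.019)² = 55.3868561532²
eq1−eq3, eq1−eq2 (x²,y² cancel):
  57.768·x − 11.852·y = -2103.590136
  -8.756·x + 9.956·y = 205.514880
det = 57.768·9.956 − -11.852·-8.756 = 471.362096
x = (-2103.590136·9.956 − -11.852·205.514880) / 471.362096 = -39.264042
y = (57.768·205.514880 − -2103.590136·-8.756) / 471.362096 = -13.889219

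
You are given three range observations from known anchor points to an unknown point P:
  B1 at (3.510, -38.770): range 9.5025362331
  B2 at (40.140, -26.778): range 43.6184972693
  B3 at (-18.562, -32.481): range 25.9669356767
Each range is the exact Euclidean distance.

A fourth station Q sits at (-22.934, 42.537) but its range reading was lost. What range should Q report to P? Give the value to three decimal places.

eq1: (x − 3.510)² + (y + 38.770)² = 9.5025362331²
eq2: (x − 40.140)² + (y + 26.778)² = 43.6184972693²
eq3: (x + 18.562)² + (y + 32.481)² = 25.9669356767²
eq1−eq3, eq1−eq2 (x²,y² cancel):
  -44.144·x + 12.578·y = -699.853349
  73.260·x + 23.984·y = -999.427225
det = -44.144·23.984 − 12.578·73.260 = -1980.213976
x = (-699.853349·23.984 − 12.578·-999.427225) / -1980.213976 = 2.128299
y = (-44.144·-999.427225 − -699.853349·73.260) / -1980.213976 = -48.171548
|P − Q| = √((2.128299 − -22.934)² + (-48.171548 − 42.537)²) = 94.107170

94.107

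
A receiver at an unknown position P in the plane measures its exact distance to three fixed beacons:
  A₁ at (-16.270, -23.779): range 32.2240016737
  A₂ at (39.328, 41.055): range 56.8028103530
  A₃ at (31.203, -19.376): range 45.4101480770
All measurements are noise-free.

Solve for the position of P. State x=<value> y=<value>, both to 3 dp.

eq1: (x + 16.270)² + (y + 23.779)² = 32.2240016737²
eq2: (x − 39.328)² + (y − 41.055)² = 56.8028103530²
eq3: (x − 31.203)² + (y + 19.376)² = 45.4101480770²
eq3−eq2, eq3−eq1 (x²,y² cancel):
  16.250·x + 120.862·y = 718.670308
  -94.946·x − 8.806·y = 504.792421
det = 16.250·-8.806 − 120.862·-94.946 = 11332.265952
x = (718.670308·-8.806 − 120.862·504.792421) / 11332.265952 = -5.942221
y = (16.250·504.792421 − 718.670308·-94.946) / 11332.265952 = 6.745142

x=-5.942 y=6.745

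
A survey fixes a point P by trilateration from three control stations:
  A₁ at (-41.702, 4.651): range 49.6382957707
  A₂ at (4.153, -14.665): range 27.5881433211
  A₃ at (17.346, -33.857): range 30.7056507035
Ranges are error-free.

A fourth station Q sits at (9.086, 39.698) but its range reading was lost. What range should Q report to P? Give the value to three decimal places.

78.977

eq1: (x + 41.702)² + (y − 4.651)² = 49.6382957707²
eq2: (x − 4.153)² + (y + 14.665)² = 27.5881433211²
eq3: (x − 17.346)² + (y + 33.857)² = 30.7056507035²
eq2−eq1, eq2−eq3 (x²,y² cancel):
  -91.710·x + 38.632·y = -174.475784
  26.386·x − 38.384·y = 1033.139198
det = -91.710·-38.384 − 38.632·26.386 = 2500.852688
x = (-174.475784·-38.384 − 38.632·1033.139198) / 2500.852688 = -13.281532
y = (-91.710·1033.139198 − -174.475784·26.386) / 2500.852688 = -36.045897
|P − Q| = √((-13.281532 − 9.086)² + (-36.045897 − 39.698)²) = 78.977493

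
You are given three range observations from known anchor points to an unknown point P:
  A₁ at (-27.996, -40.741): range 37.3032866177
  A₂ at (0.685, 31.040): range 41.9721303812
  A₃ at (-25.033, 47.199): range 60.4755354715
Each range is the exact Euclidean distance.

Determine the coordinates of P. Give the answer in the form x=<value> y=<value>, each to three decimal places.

eq1: (x + 27.996)² + (y + 40.741)² = 37.3032866177²
eq2: (x − 0.685)² + (y − 31.040)² = 41.9721303812²
eq3: (x + 25.033)² + (y − 47.199)² = 60.4755354715²
eq3−eq2, eq3−eq1 (x²,y² cancel):
  51.436·x − 32.318·y = 5.184797
  -5.926·x − 175.880·y = 1854.963605
det = 51.436·-175.880 − -32.318·-5.926 = -9238.080148
x = (5.184797·-175.880 − -32.318·1854.963605) / -9238.080148 = -6.390593
y = (51.436·1854.963605 − 5.184797·-5.926) / -9238.080148 = -10.331436

x=-6.391 y=-10.331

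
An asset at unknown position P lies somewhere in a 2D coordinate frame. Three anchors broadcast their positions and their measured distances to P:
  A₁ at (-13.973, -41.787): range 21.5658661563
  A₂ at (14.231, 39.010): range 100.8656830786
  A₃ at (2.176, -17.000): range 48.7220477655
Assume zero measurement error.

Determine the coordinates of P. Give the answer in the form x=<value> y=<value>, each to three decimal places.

x=-34.105 y=-49.520

eq1: (x + 13.973)² + (y + 41.787)² = 21.5658661563²
eq2: (x − 14.231)² + (y − 39.010)² = 100.8656830786²
eq3: (x − 2.176)² + (y + 17.000)² = 48.7220477655²
eq1−eq3, eq1−eq2 (x²,y² cancel):
  32.298·x + 49.574·y = -3556.414477
  56.408·x + 161.594·y = -9925.896077
det = 32.298·161.594 − 49.574·56.408 = 2422.792820
x = (-3556.414477·161.594 − 49.574·-9925.896077) / 2422.792820 = -34.104802
y = (32.298·-9925.896077 − -3556.414477·56.408) / 2422.792820 = -49.519861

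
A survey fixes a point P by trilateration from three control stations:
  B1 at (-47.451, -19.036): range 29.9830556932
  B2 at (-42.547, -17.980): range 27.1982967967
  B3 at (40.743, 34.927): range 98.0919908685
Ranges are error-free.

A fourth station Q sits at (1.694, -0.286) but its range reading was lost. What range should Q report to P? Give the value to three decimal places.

eq1: (x + 47.451)² + (y + 19.036)² = 29.9830556932²
eq2: (x + 42.547)² + (y + 17.980)² = 27.1982967967²
eq3: (x − 40.743)² + (y − 34.927)² = 98.0919908685²
eq1−eq3, eq1−eq2 (x²,y² cancel):
  176.388·x + 107.926·y = -8457.134363
  9.808·x + 2.112·y = -321.202808
det = 176.388·2.112 − 107.926·9.808 = -686.006752
x = (-8457.134363·2.112 − 107.926·-321.202808) / -686.006752 = -24.496357
y = (176.388·-321.202808 − -8457.134363·9.808) / -686.006752 = -38.325064
|P − Q| = √((-24.496357 − 1.694)² + (-38.325064 − -0.286)²) = 46.183387

46.183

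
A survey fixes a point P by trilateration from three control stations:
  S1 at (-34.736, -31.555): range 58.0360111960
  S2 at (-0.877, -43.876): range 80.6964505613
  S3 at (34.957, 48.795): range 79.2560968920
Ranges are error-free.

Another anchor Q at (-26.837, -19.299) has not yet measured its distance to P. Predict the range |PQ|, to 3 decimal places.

eq1: (x + 34.736)² + (y + 31.555)² = 58.0360111960²
eq2: (x + 0.877)² + (y + 43.876)² = 80.6964505613²
eq3: (x − 34.957)² + (y − 48.795)² = 79.2560968920²
eq3−eq1, eq3−eq2 (x²,y² cancel):
  -139.386·x − 160.700·y = 1512.714146
  -71.668·x − 185.342·y = -1907.459608
det = -139.386·-185.342 − -160.700·-71.668 = 14317.032412
x = (1512.714146·-185.342 − -160.700·-1907.459608) / 14317.032412 = -40.993008
y = (-139.386·-1907.459608 − 1512.714146·-71.668) / 14317.032412 = 26.142733
|P − Q| = √((-40.993008 − -26.837)² + (26.142733 − -19.299)²) = 47.595627

47.596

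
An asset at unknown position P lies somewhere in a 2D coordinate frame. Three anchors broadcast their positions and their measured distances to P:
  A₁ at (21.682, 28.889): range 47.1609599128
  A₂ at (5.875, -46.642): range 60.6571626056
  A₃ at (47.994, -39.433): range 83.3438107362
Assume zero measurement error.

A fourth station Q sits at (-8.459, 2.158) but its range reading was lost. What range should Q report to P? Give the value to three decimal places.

13.426

eq1: (x − 21.682)² + (y − 28.889)² = 47.1609599128²
eq2: (x − 5.875)² + (y + 46.642)² = 60.6571626056²
eq3: (x − 47.994)² + (y + 39.433)² = 83.3438107362²
eq2−eq1, eq2−eq3 (x²,y² cancel):
  31.614·x + 151.062·y = 549.826891
  84.238·x + 14.418·y = -1618.505677
det = 31.614·14.418 − 151.062·84.238 = -12269.350104
x = (549.826891·14.418 − 151.062·-1618.505677) / -12269.350104 = -20.573389
y = (31.614·-1618.505677 − 549.826891·84.238) / -12269.350104 = 7.945307
|P − Q| = √((-20.573389 − -8.459)² + (7.945307 − 2.158)²) = 13.425771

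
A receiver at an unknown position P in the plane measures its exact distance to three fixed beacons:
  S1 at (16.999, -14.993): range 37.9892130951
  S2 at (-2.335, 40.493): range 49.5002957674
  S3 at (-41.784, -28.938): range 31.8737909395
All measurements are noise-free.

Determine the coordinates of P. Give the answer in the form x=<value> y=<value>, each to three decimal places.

eq1: (x − 16.999)² + (y + 14.993)² = 37.9892130951²
eq2: (x + 2.335)² + (y − 40.493)² = 49.5002957674²
eq3: (x + 41.784)² + (y + 28.938)² = 31.8737909395²
eq3−eq1, eq3−eq2 (x²,y² cancel):
  117.566·x + 27.890·y = -2496.796213
  78.898·x + 138.862·y = -2372.515958
det = 117.566·138.862 − 27.890·78.898 = 14124.984672
x = (-2496.796213·138.862 − 27.890·-2372.515958) / 14124.984672 = -19.861306
y = (117.566·-2372.515958 − -2496.796213·78.898) / 14124.984672 = -5.800713

x=-19.861 y=-5.801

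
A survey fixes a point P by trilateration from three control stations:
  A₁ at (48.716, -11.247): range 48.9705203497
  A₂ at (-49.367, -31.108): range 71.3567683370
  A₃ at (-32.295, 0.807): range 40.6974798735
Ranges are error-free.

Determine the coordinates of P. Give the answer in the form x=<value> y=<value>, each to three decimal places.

x=6.403 y=13.406

eq1: (x − 48.716)² + (y + 11.247)² = 48.9705203497²
eq2: (x + 49.367)² + (y + 31.108)² = 71.3567683370²
eq3: (x + 32.295)² + (y − 0.807)² = 40.6974798735²
eq1−eq3, eq1−eq2 (x²,y² cancel):
  -162.022·x + 24.108·y = -714.298396
  -196.166·x − 39.722·y = -1788.611836
det = -162.022·-39.722 − 24.108·-196.166 = 11165.007812
x = (-714.298396·-39.722 − 24.108·-1788.611836) / 11165.007812 = 6.403329
y = (-162.022·-1788.611836 − -714.298396·-196.166) / 11165.007812 = 13.405580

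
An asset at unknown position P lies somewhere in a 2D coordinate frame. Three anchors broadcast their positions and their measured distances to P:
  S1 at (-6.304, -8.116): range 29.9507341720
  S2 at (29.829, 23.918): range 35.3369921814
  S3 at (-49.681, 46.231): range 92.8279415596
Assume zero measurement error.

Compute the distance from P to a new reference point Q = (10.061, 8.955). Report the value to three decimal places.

23.948

eq1: (x + 6.304)² + (y + 8.116)² = 29.9507341720²
eq2: (x − 29.829)² + (y − 23.918)² = 35.3369921814²
eq3: (x + 49.681)² + (y − 46.231)² = 92.8279415596²
eq1−eq3, eq1−eq2 (x²,y² cancel):
  -86.754·x + 108.694·y = -3220.083007
  72.266·x + 64.068·y = 1004.573554
det = -86.754·64.068 − 108.694·72.266 = -13413.035876
x = (-3220.083007·64.068 − 108.694·1004.573554) / -13413.035876 = 23.521550
y = (-86.754·1004.573554 − -3220.083007·72.266) / -13413.035876 = -10.851514
|P − Q| = √((23.521550 − 10.061)² + (-10.851514 − 8.955)²) = 23.947534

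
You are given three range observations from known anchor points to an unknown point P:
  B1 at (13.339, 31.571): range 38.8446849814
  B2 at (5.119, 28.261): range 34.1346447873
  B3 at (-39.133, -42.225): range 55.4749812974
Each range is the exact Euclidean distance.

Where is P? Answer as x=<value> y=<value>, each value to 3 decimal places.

eq1: (x − 13.339)² + (y − 31.571)² = 38.8446849814²
eq2: (x − 5.119)² + (y − 28.261)² = 34.1346447873²
eq3: (x + 39.133)² + (y + 42.225)² = 55.4749812974²
eq2−eq3, eq2−eq1 (x²,y² cancel):
  -88.504·x − 140.972·y = 577.154457
  16.440·x + 6.620·y = 6.033103
det = -88.504·6.620 − -140.972·16.440 = 1731.683200
x = (577.154457·6.620 − -140.972·6.033103) / 1731.683200 = 2.697526
y = (-88.504·6.033103 − 577.154457·16.440) / 1731.683200 = -5.787648

x=2.698 y=-5.788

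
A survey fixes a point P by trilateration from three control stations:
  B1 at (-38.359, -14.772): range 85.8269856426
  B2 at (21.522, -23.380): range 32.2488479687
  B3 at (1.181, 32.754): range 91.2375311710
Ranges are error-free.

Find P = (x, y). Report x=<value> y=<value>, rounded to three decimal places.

x=39.986 y=-49.820

eq1: (x + 38.359)² + (y + 14.772)² = 85.8269856426²
eq2: (x − 21.522)² + (y + 23.380)² = 32.2488479687²
eq3: (x − 1.181)² + (y − 32.754)² = 91.2375311710²
eq2−eq3, eq2−eq1 (x²,y² cancel):
  -40.682·x + 112.268·y = -7219.900506
  -119.762·x + 17.216·y = -5646.479288
det = -40.682·17.216 − 112.268·-119.762 = 12745.058904
x = (-7219.900506·17.216 − 112.268·-5646.479288) / 12745.058904 = 39.985781
y = (-40.682·-5646.479288 − -7219.900506·-119.762) / 12745.058904 = -49.820064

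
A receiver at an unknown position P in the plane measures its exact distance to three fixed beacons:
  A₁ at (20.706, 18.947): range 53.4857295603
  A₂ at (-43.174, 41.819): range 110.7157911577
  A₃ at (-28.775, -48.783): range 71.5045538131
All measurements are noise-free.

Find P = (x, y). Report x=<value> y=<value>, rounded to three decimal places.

eq1: (x − 20.706)² + (y − 18.947)² = 53.4857295603²
eq2: (x + 43.174)² + (y − 41.819)² = 110.7157911577²
eq3: (x + 28.775)² + (y + 48.783)² = 71.5045538131²
eq2−eq1, eq2−eq3 (x²,y² cancel):
  127.760·x − 45.744·y = 6572.167353
  28.798·x − 181.204·y = 6740.043873
det = 127.760·-181.204 − -45.744·28.798 = -21833.287328
x = (6572.167353·-181.204 − -45.744·6740.043873) / -21833.287328 = 40.423892
y = (127.760·6740.043873 − 6572.167353·28.798) / -21833.287328 = -30.771488

x=40.424 y=-30.771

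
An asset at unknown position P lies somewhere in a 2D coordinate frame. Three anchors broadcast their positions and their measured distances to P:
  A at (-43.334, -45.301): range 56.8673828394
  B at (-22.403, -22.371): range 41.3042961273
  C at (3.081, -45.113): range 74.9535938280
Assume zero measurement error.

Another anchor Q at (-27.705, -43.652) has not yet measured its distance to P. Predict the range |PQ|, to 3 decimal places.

58.121

eq1: (x + 43.334)² + (y + 45.301)² = 56.8673828394²
eq2: (x + 22.403)² + (y + 22.371)² = 41.3042961273²
eq3: (x − 3.081)² + (y + 45.113)² = 74.9535938280²
eq1−eq2, eq1−eq3 (x²,y² cancel):
  41.862·x + 45.860·y = -1399.805755
  92.830·x + 0.376·y = -4269.482824
det = 41.862·0.376 − 45.860·92.830 = -4241.443688
x = (-1399.805755·0.376 − 45.860·-4269.482824) / -4241.443688 = -46.039078
y = (41.862·-4269.482824 − -1399.805755·92.830) / -4241.443688 = 11.502009
|P − Q| = √((-46.039078 − -27.705)² + (11.502009 − -43.652)²) = 58.121451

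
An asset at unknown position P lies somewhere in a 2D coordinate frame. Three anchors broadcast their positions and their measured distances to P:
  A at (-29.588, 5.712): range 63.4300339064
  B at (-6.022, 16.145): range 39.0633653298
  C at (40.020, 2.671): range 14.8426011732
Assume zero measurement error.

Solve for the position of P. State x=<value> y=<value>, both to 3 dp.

x=33.040 y=15.770

eq1: (x + 29.588)² + (y − 5.712)² = 63.4300339064²
eq2: (x + 6.022)² + (y − 16.145)² = 39.0633653298²
eq3: (x − 40.020)² + (y − 2.671)² = 14.8426011732²
eq1−eq2, eq1−eq3 (x²,y² cancel):
  47.132·x + 20.866·y = 1886.271511
  139.216·x − 6.082·y = 4503.724345
det = 47.132·-6.082 − 20.866·139.216 = -3191.537880
x = (1886.271511·-6.082 − 20.866·4503.724345) / -3191.537880 = 33.039563
y = (47.132·4503.724345 − 1886.271511·139.216) / -3191.537880 = 15.769714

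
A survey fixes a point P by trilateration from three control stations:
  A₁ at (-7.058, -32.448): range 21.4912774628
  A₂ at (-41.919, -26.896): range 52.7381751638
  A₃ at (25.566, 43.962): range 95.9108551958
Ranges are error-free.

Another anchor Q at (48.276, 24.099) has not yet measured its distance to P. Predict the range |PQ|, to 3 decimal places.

85.388

eq1: (x + 7.058)² + (y + 32.448)² = 21.4912774628²
eq2: (x + 41.919)² + (y + 26.896)² = 52.7381751638²
eq3: (x − 25.566)² + (y − 43.962)² = 95.9108551958²
eq1−eq3, eq1−eq2 (x²,y² cancel):
  65.248·x + 152.820·y = -7253.427405
  -69.722·x + 11.104·y = -941.530804
det = 65.248·11.104 − 152.820·-69.722 = 11379.429832
x = (-7253.427405·11.104 − 152.820·-941.530804) / 11379.429832 = 5.566419
y = (65.248·-941.530804 − -7253.427405·-69.722) / 11379.429832 = -49.840500
|P − Q| = √((5.566419 − 48.276)² + (-49.840500 − 24.099)²) = 85.388277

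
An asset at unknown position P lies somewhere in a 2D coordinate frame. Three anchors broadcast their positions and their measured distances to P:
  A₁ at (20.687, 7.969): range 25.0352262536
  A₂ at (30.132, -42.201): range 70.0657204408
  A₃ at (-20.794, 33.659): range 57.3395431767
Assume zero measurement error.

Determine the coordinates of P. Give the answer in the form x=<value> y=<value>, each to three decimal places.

eq1: (x − 20.687)² + (y − 7.969)² = 25.0352262536²
eq2: (x − 30.132)² + (y + 42.201)² = 70.0657204408²
eq3: (x + 20.794)² + (y − 33.659)² = 57.3395431767²
eq3−eq2, eq3−eq1 (x²,y² cancel):
  101.852·x − 151.720·y = -497.838861
  82.962·x − 51.380·y = 1587.198871
det = 101.852·-51.380 − -151.720·82.962 = 7353.838880
x = (-497.838861·-51.380 − -151.720·1587.198871) / 7353.838880 = 36.224451
y = (101.852·1587.198871 − -497.838861·82.962) / 7353.838880 = 27.599338

x=36.224 y=27.599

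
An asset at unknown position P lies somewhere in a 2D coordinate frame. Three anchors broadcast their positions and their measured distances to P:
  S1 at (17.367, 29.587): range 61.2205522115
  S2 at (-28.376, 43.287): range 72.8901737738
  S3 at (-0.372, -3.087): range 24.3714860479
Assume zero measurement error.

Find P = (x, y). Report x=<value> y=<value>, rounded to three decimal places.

x=-7.239 y=-26.471

eq1: (x − 17.367)² + (y − 29.587)² = 61.2205522115²
eq2: (x + 28.376)² + (y − 43.287)² = 72.8901737738²
eq3: (x + 0.372)² + (y + 3.087)² = 24.3714860479²
eq3−eq2, eq3−eq1 (x²,y² cancel):
  -56.008·x + 92.748·y = -2049.714309
  35.478·x + 65.348·y = -1986.651376
det = -56.008·65.348 − 92.748·35.478 = -6950.524328
x = (-2049.714309·65.348 − 92.748·-1986.651376) / -6950.524328 = -7.238765
y = (-56.008·-1986.651376 − -2049.714309·35.478) / -6950.524328 = -26.471116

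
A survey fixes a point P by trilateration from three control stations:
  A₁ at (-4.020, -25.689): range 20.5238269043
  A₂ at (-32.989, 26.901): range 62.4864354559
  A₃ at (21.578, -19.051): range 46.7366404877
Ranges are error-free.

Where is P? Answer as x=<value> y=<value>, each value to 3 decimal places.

x=-22.464 y=-34.693

eq1: (x + 4.020)² + (y + 25.689)² = 20.5238269043²
eq2: (x + 32.989)² + (y − 26.901)² = 62.4864354559²
eq3: (x − 21.578)² + (y + 19.051)² = 46.7366404877²
eq3−eq1, eq3−eq2 (x²,y² cancel):
  -51.196·x − 13.276·y = 1610.620529
  -109.134·x + 91.904·y = -736.853815
det = -51.196·91.904 − -13.276·-109.134 = -6153.980168
x = (1610.620529·91.904 − -13.276·-736.853815) / -6153.980168 = -22.463510
y = (-51.196·-736.853815 − 1610.620529·-109.134) / -6153.980168 = -34.692577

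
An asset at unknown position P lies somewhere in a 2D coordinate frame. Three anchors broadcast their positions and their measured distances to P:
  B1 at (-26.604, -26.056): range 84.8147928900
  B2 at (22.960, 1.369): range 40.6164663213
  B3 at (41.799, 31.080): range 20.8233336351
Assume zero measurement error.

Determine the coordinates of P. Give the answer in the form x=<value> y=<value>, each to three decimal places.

x=24.051 y=41.971

eq1: (x + 26.604)² + (y + 26.056)² = 84.8147928900²
eq2: (x − 22.960)² + (y − 1.369)² = 40.6164663213²
eq3: (x − 41.799)² + (y − 31.080)² = 20.8233336351²
eq1−eq2, eq1−eq3 (x²,y² cancel):
  99.128·x + 54.850·y = 4686.199566
  136.806·x + 114.272·y = 8086.372718
det = 99.128·114.272 − 54.850·136.806 = 3823.745716
x = (4686.199566·114.272 − 54.850·8086.372718) / 3823.745716 = 24.050724
y = (99.128·8086.372718 − 4686.199566·136.806) / 3823.745716 = 41.970818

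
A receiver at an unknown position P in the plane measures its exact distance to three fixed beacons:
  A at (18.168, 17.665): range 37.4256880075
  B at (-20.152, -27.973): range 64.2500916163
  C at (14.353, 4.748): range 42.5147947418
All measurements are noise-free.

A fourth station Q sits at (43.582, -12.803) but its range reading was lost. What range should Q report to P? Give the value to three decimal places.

eq1: (x − 18.168)² + (y − 17.665)² = 37.4256880075²
eq2: (x + 20.152)² + (y + 27.973)² = 64.2500916163²
eq3: (x − 14.353)² + (y − 4.748)² = 42.5147947418²
eq3−eq1, eq3−eq2 (x²,y² cancel):
  7.630·x + 25.834·y = 820.401985
  -69.010·x − 65.442·y = -1360.526781
det = 7.630·-65.442 − 25.834·-69.010 = 1283.481880
x = (820.401985·-65.442 − 25.834·-1360.526781) / 1283.481880 = -14.445781
y = (7.630·-1360.526781 − 820.401985·-69.010) / 1283.481880 = 36.023198
|P − Q| = √((-14.445781 − 43.582)² + (36.023198 − -12.803)²) = 75.836805

75.837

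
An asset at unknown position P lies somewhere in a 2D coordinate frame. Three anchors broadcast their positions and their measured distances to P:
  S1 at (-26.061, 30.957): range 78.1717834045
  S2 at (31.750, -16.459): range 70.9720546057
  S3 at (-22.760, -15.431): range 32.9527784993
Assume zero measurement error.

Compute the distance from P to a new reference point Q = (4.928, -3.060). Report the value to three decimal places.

57.583

eq1: (x + 26.061)² + (y − 30.957)² = 78.1717834045²
eq2: (x − 31.750)² + (y + 16.459)² = 70.9720546057²
eq3: (x + 22.760)² + (y + 15.431)² = 32.9527784993²
eq2−eq3, eq2−eq1 (x²,y² cancel):
  -109.020·x + 2.056·y = 3428.319104
  -115.622·x + 94.832·y = -715.244797
det = -109.020·94.832 − 2.056·-115.622 = -10100.865808
x = (3428.319104·94.832 − 2.056·-715.244797) / -10100.865808 = -32.332367
y = (-109.020·-715.244797 − 3428.319104·-115.622) / -10100.865808 = -46.962816
|P − Q| = √((-32.332367 − 4.928)² + (-46.962816 − -3.060)²) = 57.582916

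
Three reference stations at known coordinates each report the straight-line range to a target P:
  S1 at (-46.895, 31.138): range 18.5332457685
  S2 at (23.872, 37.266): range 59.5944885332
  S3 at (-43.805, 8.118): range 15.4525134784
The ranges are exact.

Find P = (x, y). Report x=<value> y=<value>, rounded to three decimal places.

x=-32.864 y=19.030

eq1: (x + 46.895)² + (y − 31.138)² = 18.5332457685²
eq2: (x − 23.872)² + (y − 37.266)² = 59.5944885332²
eq3: (x + 43.805)² + (y − 8.118)² = 15.4525134784²
eq1−eq2, eq1−eq3 (x²,y² cancel):
  141.534·x + 12.256·y = -4418.110794
  6.180·x − 46.040·y = -1079.235094
det = 141.534·-46.040 − 12.256·6.180 = -6591.967440
x = (-4418.110794·-46.040 − 12.256·-1079.235094) / -6591.967440 = -32.863774
y = (141.534·-1079.235094 − -4418.110794·6.180) / -6591.967440 = 19.029908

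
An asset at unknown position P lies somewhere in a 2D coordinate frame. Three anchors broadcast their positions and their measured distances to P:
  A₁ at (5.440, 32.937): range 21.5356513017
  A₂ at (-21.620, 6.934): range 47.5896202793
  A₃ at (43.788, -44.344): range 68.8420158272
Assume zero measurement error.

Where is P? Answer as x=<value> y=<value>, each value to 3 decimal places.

eq1: (x − 5.440)² + (y − 32.937)² = 21.5356513017²
eq2: (x + 21.620)² + (y − 6.934)² = 47.5896202793²
eq3: (x − 43.788)² + (y + 44.344)² = 68.8420158272²
eq3−eq1, eq3−eq2 (x²,y² cancel):
  -76.696·x + 154.562·y = 1506.099155
  -130.816·x + 102.556·y = -893.823339
det = -76.696·102.556 − 154.562·-130.816 = 12353.547616
x = (1506.099155·102.556 − 154.562·-893.823339) / 12353.547616 = 23.686364
y = (-76.696·-893.823339 − 1506.099155·-130.816) / 12353.547616 = 21.497836

x=23.686 y=21.498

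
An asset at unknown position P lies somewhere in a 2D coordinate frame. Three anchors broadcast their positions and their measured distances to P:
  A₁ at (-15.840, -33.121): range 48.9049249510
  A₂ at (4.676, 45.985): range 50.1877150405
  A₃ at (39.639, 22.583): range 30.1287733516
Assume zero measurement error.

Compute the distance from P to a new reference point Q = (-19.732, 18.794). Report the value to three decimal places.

45.751

eq1: (x + 15.840)² + (y + 33.121)² = 48.9049249510²
eq2: (x − 4.676)² + (y − 45.985)² = 50.1877150405²
eq3: (x − 39.639)² + (y − 22.583)² = 30.1287733516²
eq1−eq2, eq1−eq3 (x²,y² cancel):
  41.032·x + 158.212·y = 661.463903
  110.958·x + 111.408·y = 2217.284670
det = 41.032·111.408 − 158.212·110.958 = -12983.594040
x = (661.463903·111.408 − 158.212·2217.284670) / -12983.594040 = 21.342986
y = (41.032·2217.284670 − 661.463903·110.958) / -12983.594040 = -1.354395
|P − Q| = √((21.342986 − -19.732)² + (-1.354395 − 18.794)²) = 45.750545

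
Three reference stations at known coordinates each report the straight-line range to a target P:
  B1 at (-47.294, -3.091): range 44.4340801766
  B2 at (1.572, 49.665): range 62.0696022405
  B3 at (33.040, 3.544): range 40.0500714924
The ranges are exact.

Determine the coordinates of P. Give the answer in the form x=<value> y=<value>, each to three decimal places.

x=-3.798 y=-12.172

eq1: (x + 47.294)² + (y + 3.091)² = 44.4340801766²
eq2: (x − 1.572)² + (y − 49.665)² = 62.0696022405²
eq3: (x − 33.040)² + (y − 3.544)² = 40.0500714924²
eq2−eq3, eq2−eq1 (x²,y² cancel):
  62.936·x − 92.242·y = 883.745423
  -97.732·x − 105.512·y = 1655.441349
det = 62.936·-105.512 − -92.242·-97.732 = -15655.498376
x = (883.745423·-105.512 − -92.242·1655.441349) / -15655.498376 = -3.797738
y = (62.936·1655.441349 − 883.745423·-97.732) / -15655.498376 = -12.171894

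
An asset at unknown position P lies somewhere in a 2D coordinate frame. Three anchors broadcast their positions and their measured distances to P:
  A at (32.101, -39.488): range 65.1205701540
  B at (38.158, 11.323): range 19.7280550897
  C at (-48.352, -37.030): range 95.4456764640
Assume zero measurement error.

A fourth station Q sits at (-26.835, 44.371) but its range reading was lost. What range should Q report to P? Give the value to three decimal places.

eq1: (x − 32.101)² + (y + 39.488)² = 65.1205701540²
eq2: (x − 38.158)² + (y − 11.323)² = 19.7280550897²
eq3: (x + 48.352)² + (y + 37.030)² = 95.4456764640²
eq2−eq1, eq2−eq3 (x²,y² cancel):
  -12.114·x − 101.622·y = -2845.959448
  -173.020·x − 96.706·y = -6595.787487
det = -12.114·-96.706 − -101.622·-173.020 = -16411.141956
x = (-2845.959448·-96.706 − -101.622·-6595.787487) / -16411.141956 = 24.072411
y = (-12.114·-6595.787487 − -2845.959448·-173.020) / -16411.141956 = 25.135761
|P − Q| = √((24.072411 − -26.835)² + (25.135761 − 44.371)²) = 54.420207

54.420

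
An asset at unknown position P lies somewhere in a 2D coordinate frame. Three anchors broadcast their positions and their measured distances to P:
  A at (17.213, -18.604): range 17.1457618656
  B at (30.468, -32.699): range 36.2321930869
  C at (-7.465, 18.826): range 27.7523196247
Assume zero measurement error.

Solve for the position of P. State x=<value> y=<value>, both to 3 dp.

x=8.777 y=-3.677

eq1: (x − 17.213)² + (y + 18.604)² = 17.1457618656²
eq2: (x − 30.468)² + (y + 32.699)² = 36.2321930869²
eq3: (x + 7.465)² + (y − 18.826)² = 27.7523196247²
eq3−eq2, eq3−eq1 (x²,y² cancel):
  75.866·x − 103.050·y = 1044.798553
  49.356·x − 74.860·y = 708.465779
det = 75.866·-74.860 − -103.050·49.356 = -593.192960
x = (1044.798553·-74.860 − -103.050·708.465779) / -593.192960 = 8.776606
y = (75.866·708.465779 − 1044.798553·49.356) / -593.192960 = -3.677366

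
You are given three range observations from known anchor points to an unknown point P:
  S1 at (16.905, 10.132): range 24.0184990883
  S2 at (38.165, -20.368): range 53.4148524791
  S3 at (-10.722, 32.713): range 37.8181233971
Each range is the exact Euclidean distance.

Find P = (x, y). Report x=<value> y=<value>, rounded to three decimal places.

x=27.087 y=31.885

eq1: (x − 16.905)² + (y − 10.132)² = 24.0184990883²
eq2: (x − 38.165)² + (y + 20.368)² = 53.4148524791²
eq3: (x + 10.722)² + (y − 32.713)² = 37.8181233971²
eq2−eq3, eq2−eq1 (x²,y² cancel):
  -97.774·x + 106.162·y = 736.615012
  -42.520·x + 61.000·y = 793.271967
det = -97.774·61.000 − 106.162·-42.520 = -1450.205760
x = (736.615012·61.000 − 106.162·793.271967) / -1450.205760 = 27.087069
y = (-97.774·793.271967 − 736.615012·-42.520) / -1450.205760 = 31.885477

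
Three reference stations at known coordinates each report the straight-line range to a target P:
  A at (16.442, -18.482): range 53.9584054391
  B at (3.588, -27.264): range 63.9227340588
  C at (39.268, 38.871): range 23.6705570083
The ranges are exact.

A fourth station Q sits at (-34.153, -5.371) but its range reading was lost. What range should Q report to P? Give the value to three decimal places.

eq1: (x − 16.442)² + (y + 18.482)² = 53.9584054391²
eq2: (x − 3.588)² + (y + 27.264)² = 63.9227340588²
eq3: (x − 39.268)² + (y − 38.871)² = 23.6705570083²
eq2−eq1, eq2−eq3 (x²,y² cancel):
  25.708·x + 17.564·y = 1030.330660
  71.360·x + 132.270·y = 5822.551685
det = 25.708·132.270 − 17.564·71.360 = 2147.030120
x = (1030.330660·132.270 − 17.564·5822.551685) / 2147.030120 = 15.842600
y = (25.708·5822.551685 − 1030.330660·71.360) / 2147.030120 = 35.473076
|P − Q| = √((15.842600 − -34.153)² + (35.473076 − -5.371)²) = 64.558489

64.558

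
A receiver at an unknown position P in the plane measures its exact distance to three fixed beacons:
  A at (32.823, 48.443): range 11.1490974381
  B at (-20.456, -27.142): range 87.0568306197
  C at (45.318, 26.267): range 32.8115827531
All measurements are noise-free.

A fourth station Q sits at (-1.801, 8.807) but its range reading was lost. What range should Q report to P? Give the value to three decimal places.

46.583

eq1: (x − 32.823)² + (y − 48.443)² = 11.1490974381²
eq2: (x + 20.456)² + (y + 27.142)² = 87.0568306197²
eq3: (x − 45.318)² + (y − 26.267)² = 32.8115827531²
eq3−eq2, eq3−eq1 (x²,y² cancel):
  -131.548·x − 106.818·y = -8090.832108
  -24.990·x + 44.352·y = 1632.694754
det = -131.548·44.352 − -106.818·-24.990 = -8503.798716
x = (-8090.832108·44.352 − -106.818·1632.694754) / -8503.798716 = 21.689530
y = (-131.548·1632.694754 − -8090.832108·-24.990) / -8503.798716 = 49.033101
|P − Q| = √((21.689530 − -1.801)² + (49.033101 − 8.807)²) = 46.582660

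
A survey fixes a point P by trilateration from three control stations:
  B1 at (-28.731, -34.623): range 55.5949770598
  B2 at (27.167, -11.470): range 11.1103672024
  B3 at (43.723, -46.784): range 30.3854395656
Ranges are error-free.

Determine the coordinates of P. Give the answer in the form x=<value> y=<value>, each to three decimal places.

x=25.517 y=-22.457

eq1: (x + 28.731)² + (y + 34.623)² = 55.5949770598²
eq2: (x − 27.167)² + (y + 11.470)² = 11.1103672024²
eq3: (x − 43.723)² + (y + 46.784)² = 30.3854395656²
eq2−eq1, eq2−eq3 (x²,y² cancel):
  -111.796·x − 46.306·y = -1812.745514
  33.112·x − 70.628·y = 2431.001918
det = -111.796·-70.628 − -46.306·33.112 = 9429.212160
x = (-1812.745514·-70.628 − -46.306·2431.001918) / 9429.212160 = 25.516508
y = (-111.796·2431.001918 − -1812.745514·33.112) / 9429.212160 = -22.457089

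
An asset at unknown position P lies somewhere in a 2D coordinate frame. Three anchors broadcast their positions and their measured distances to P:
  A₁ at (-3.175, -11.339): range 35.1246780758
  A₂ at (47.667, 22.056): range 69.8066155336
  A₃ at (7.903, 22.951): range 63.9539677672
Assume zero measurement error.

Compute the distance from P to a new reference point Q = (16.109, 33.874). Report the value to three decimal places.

74.294

eq1: (x + 3.175)² + (y + 11.339)² = 35.1246780758²
eq2: (x − 47.667)² + (y − 22.056)² = 69.8066155336²
eq3: (x − 7.903)² + (y − 22.951)² = 63.9539677672²
eq1−eq2, eq1−eq3 (x²,y² cancel):
  101.684·x + 66.790·y = -1019.264083
  22.156·x + 68.580·y = -2405.814719
det = 101.684·68.580 − 66.790·22.156 = 5493.689480
x = (-1019.264083·68.580 − 66.790·-2405.814719) / 5493.689480 = 16.525003
y = (101.684·-2405.814719 − -1019.264083·22.156) / 5493.689480 = -40.419112
|P − Q| = √((16.525003 − 16.109)² + (-40.419112 − 33.874)²) = 74.294276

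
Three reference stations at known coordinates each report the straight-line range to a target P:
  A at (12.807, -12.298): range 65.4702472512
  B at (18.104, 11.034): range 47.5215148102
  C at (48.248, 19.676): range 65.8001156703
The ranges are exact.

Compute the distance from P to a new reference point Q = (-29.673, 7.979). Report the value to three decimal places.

eq1: (x − 12.807)² + (y + 12.298)² = 65.4702472512²
eq2: (x − 18.104)² + (y − 11.034)² = 47.5215148102²
eq3: (x − 48.248)² + (y − 19.676)² = 65.8001156703²
eq3−eq2, eq3−eq1 (x²,y² cancel):
  -60.288·x − 17.284·y = -194.149656
  -70.882·x − 63.948·y = -2356.452480
det = -60.288·-63.948 − -17.284·-70.882 = 2630.172536
x = (-194.149656·-63.948 − -17.284·-2356.452480) / 2630.172536 = -10.764861
y = (-60.288·-2356.452480 − -194.149656·-70.882) / 2630.172536 = 48.781625
|P − Q| = √((-10.764861 − -29.673)² + (48.781625 − 7.979)²) = 44.970790

44.971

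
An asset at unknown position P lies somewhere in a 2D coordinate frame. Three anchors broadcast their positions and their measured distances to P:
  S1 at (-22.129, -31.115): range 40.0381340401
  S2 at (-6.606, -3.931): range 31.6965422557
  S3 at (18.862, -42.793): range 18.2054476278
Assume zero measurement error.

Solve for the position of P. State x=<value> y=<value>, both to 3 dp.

x=17.383 y=-24.648

eq1: (x + 22.129)² + (y + 31.115)² = 40.0381340401²
eq2: (x + 6.606)² + (y + 3.931)² = 31.6965422557²
eq3: (x − 18.862)² + (y + 42.793)² = 18.2054476278²
eq3−eq1, eq3−eq2 (x²,y² cancel):
  -81.982·x + 23.356·y = -2000.793881
  -50.936·x + 77.724·y = -2801.156364
det = -81.982·77.724 − 23.356·-50.936 = -5182.307752
x = (-2000.793881·77.724 − 23.356·-2801.156364) / -5182.307752 = 17.383355
y = (-81.982·-2801.156364 − -2000.793881·-50.936) / -5182.307752 = -24.647699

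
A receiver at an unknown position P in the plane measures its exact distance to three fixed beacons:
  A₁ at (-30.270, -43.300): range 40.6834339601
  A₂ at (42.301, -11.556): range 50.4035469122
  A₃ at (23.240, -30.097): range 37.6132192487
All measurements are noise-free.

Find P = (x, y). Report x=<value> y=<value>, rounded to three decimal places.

x=-8.048 y=-9.221

eq1: (x + 30.270)² + (y + 43.300)² = 40.6834339601²
eq2: (x − 42.301)² + (y + 11.556)² = 50.4035469122²
eq3: (x − 23.240)² + (y + 30.097)² = 37.6132192487²
eq3−eq1, eq3−eq2 (x²,y² cancel):
  -107.020·x − 26.406·y = 1104.848354
  38.122·x + 37.082·y = -648.774551
det = -107.020·37.082 − -26.406·38.122 = -2961.866108
x = (1104.848354·37.082 − -26.406·-648.774551) / -2961.866108 = -8.048455
y = (-107.020·-648.774551 − 1104.848354·38.122) / -2961.866108 = -9.221492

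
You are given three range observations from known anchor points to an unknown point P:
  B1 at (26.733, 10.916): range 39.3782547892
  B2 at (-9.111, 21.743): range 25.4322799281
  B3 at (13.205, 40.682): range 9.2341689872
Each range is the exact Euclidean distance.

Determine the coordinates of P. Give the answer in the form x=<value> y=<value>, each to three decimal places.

eq1: (x − 26.733)² + (y − 10.916)² = 39.3782547892²
eq2: (x + 9.111)² + (y − 21.743)² = 25.4322799281²
eq3: (x − 13.205)² + (y − 40.682)² = 9.2341689872²
eq1−eq3, eq1−eq2 (x²,y² cancel):
  -27.056·x + 59.532·y = 2460.961877
  -71.688·x + 21.654·y = 625.802113
det = -27.056·21.654 − 59.532·-71.688 = 3681.859392
x = (2460.961877·21.654 − 59.532·625.802113) / 3681.859392 = 4.354978
y = (-27.056·625.802113 − 2460.961877·-71.688) / 3681.859392 = 43.317714

x=4.355 y=43.318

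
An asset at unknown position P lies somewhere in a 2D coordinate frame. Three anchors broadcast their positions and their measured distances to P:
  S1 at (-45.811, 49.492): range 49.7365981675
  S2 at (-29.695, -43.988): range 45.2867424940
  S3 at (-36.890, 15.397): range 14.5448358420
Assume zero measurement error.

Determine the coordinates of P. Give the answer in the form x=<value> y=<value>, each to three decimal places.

x=-34.625 y=1.030

eq1: (x + 45.811)² + (y − 49.492)² = 49.7365981675²
eq2: (x + 29.695)² + (y + 43.988)² = 45.2867424940²
eq3: (x + 36.890)² + (y − 15.397)² = 14.5448358420²
eq1−eq2, eq1−eq3 (x²,y² cancel):
  32.232·x − 186.960·y = -1308.528464
  17.842·x − 68.190·y = -687.989128
det = 32.232·-68.190 − -186.960·17.842 = 1137.840240
x = (-1308.528464·-68.190 − -186.960·-687.989128) / 1137.840240 = -34.625152
y = (32.232·-687.989128 − -1308.528464·17.842) / 1137.840240 = 1.029582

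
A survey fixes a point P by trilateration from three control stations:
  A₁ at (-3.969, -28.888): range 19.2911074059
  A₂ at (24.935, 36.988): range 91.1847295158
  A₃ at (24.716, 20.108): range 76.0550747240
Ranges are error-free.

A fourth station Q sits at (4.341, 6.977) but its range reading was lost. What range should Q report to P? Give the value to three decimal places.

55.672

eq1: (x + 3.969)² + (y + 28.888)² = 19.2911074059²
eq2: (x − 24.935)² + (y − 36.988)² = 91.1847295158²
eq3: (x − 24.716)² + (y − 20.108)² = 76.0550747240²
eq3−eq1, eq3−eq2 (x²,y² cancel):
  -57.370·x − 97.992·y = 5247.284751
  0.438·x + 33.760·y = -1555.626457
det = -57.370·33.760 − -97.992·0.438 = -1893.890704
x = (5247.284751·33.760 − -97.992·-1555.626457) / -1893.890704 = -13.046891
y = (-57.370·-1555.626457 − 5247.284751·0.438) / -1893.890704 = -45.909713
|P − Q| = √((-13.046891 − 4.341)² + (-45.909713 − 6.977)²) = 55.671745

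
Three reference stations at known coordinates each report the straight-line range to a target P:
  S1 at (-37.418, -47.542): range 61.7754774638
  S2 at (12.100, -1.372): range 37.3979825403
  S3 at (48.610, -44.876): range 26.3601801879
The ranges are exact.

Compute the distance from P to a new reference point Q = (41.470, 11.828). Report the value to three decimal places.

52.051

eq1: (x + 37.418)² + (y + 47.542)² = 61.7754774638²
eq2: (x − 12.100)² + (y + 1.372)² = 37.3979825403²
eq3: (x − 48.610)² + (y + 44.876)² = 26.3601801879²
eq2−eq3, eq2−eq1 (x²,y² cancel):
  73.020·x − 87.008·y = 4932.245091
  -99.036·x − 92.340·y = 1094.455586
det = 73.020·-92.340 − -87.008·-99.036 = -15359.591088
x = (4932.245091·-92.340 − -87.008·1094.455586) / -15359.591088 = 23.452260
y = (73.020·1094.455586 − 4932.245091·-99.036) / -15359.591088 = -37.005345
|P − Q| = √((23.452260 − 41.470)² + (-37.005345 − 11.828)²) = 52.051269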